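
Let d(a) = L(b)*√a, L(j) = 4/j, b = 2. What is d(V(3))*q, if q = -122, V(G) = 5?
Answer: -244*√5 ≈ -545.60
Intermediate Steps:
d(a) = 2*√a (d(a) = (4/2)*√a = (4*(½))*√a = 2*√a)
d(V(3))*q = (2*√5)*(-122) = -244*√5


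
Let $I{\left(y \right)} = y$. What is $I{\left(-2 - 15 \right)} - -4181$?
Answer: $4164$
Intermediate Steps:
$I{\left(-2 - 15 \right)} - -4181 = \left(-2 - 15\right) - -4181 = \left(-2 - 15\right) + 4181 = -17 + 4181 = 4164$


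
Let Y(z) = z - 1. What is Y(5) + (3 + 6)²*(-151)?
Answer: -12227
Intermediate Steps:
Y(z) = -1 + z
Y(5) + (3 + 6)²*(-151) = (-1 + 5) + (3 + 6)²*(-151) = 4 + 9²*(-151) = 4 + 81*(-151) = 4 - 12231 = -12227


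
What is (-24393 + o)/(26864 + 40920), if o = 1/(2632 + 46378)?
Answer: -1195500929/3322093840 ≈ -0.35986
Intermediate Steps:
o = 1/49010 ≈ 2.0404e-5
(-24393 + o)/(26864 + 40920) = (-24393 + 1/49010)/(26864 + 40920) = -1195500929/49010/67784 = -1195500929/49010*1/67784 = -1195500929/3322093840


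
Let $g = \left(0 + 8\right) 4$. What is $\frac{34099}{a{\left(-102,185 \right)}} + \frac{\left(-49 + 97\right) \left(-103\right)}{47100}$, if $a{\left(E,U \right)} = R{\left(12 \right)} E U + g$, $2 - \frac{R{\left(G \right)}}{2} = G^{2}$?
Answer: $- \frac{2074115569}{21034514600} \approx -0.098605$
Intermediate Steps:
$R{\left(G \right)} = 4 - 2 G^{2}$
$g = 32$ ($g = 8 \cdot 4 = 32$)
$a{\left(E,U \right)} = 32 - 284 E U$ ($a{\left(E,U \right)} = \left(4 - 2 \cdot 12^{2}\right) E U + 32 = \left(4 - 288\right) E U + 32 = - 284 E U + 32 = 32 - 284 E U$)
$\frac{34099}{a{\left(-102,185 \right)}} + \frac{\left(-49 + 97\right) \left(-103\right)}{47100} = \frac{34099}{32 - \left(-28968\right) 185} + \frac{\left(-49 + 97\right) \left(-103\right)}{47100} = \frac{34099}{32 + 5359080} + 48 \left(-103\right) \frac{1}{47100} = \frac{34099}{5359112} - \frac{412}{3925} = - \frac{2074115569}{21034514600}$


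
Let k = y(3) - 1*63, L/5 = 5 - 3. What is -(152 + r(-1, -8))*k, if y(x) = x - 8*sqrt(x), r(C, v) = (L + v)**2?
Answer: 9360 + 1248*sqrt(3) ≈ 11522.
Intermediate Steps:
L = 10 (L = 5*(5 - 3) = 5*2 = 10)
r(C, v) = (10 + v)**2
k = -60 - 8*sqrt(3) (k = (3 - 8*sqrt(3)) - 1*63 = (3 - 8*sqrt(3)) - 63 = -60 - 8*sqrt(3) ≈ -73.856)
-(152 + r(-1, -8))*k = -(152 + (10 - 8)**2)*(-60 - 8*sqrt(3)) = -(152 + 2**2)*(-60 - 8*sqrt(3)) = -(152 + 4)*(-60 - 8*sqrt(3)) = -156*(-60 - 8*sqrt(3)) = -(-9360 - 1248*sqrt(3)) = 9360 + 1248*sqrt(3)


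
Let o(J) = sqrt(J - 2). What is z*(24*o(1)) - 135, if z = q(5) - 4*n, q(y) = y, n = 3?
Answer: -135 - 168*I ≈ -135.0 - 168.0*I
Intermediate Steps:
o(J) = sqrt(-2 + J)
z = -7 (z = 5 - 4*3 = 5 - 12 = -7)
z*(24*o(1)) - 135 = -168*sqrt(-2 + 1) - 135 = -168*sqrt(-1) - 135 = -168*I - 135 = -135 - 168*I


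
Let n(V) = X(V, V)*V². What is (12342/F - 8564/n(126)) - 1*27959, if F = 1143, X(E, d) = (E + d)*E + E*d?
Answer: -670966813322567/24007512564 ≈ -27948.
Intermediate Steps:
X(E, d) = E*d + E*(E + d) (X(E, d) = E*(E + d) + E*d = E*d + E*(E + d))
n(V) = 3*V⁴ (n(V) = (V*(V + 2*V))*V² = (V*(3*V))*V² = (3*V²)*V² = 3*V⁴)
(12342/F - 8564/n(126)) - 1*27959 = (12342/1143 - 8564/(3*126⁴)) - 1*27959 = (12342*(1/1143) - 8564/(3*252047376)) - 27959 = (4114/381 - 8564/756142128) - 27959 = (4114/381 - 8564*1/756142128) - 27959 = (4114/381 - 2141/189035532) - 27959 = 259230454309/24007512564 - 27959 = -670966813322567/24007512564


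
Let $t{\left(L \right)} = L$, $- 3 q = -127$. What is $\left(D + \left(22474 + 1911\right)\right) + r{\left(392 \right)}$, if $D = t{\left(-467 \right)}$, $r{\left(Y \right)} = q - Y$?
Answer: $\frac{70705}{3} \approx 23568.0$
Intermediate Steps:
$q = \frac{127}{3}$ ($q = \left(- \frac{1}{3}\right) \left(-127\right) = \frac{127}{3} \approx 42.333$)
$r{\left(Y \right)} = \frac{127}{3} - Y$
$D = -467$
$\left(D + \left(22474 + 1911\right)\right) + r{\left(392 \right)} = \left(-467 + \left(22474 + 1911\right)\right) + \left(\frac{127}{3} - 392\right) = \left(-467 + 24385\right) + \left(\frac{127}{3} - 392\right) = 23918 - \frac{1049}{3} = \frac{70705}{3}$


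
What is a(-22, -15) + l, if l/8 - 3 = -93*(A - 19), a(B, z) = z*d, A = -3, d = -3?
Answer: 16437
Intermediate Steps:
a(B, z) = -3*z (a(B, z) = z*(-3) = -3*z)
l = 16392 (l = 24 + 8*(-93*(-3 - 19)) = 24 + 8*(-93*(-22)) = 24 + 8*2046 = 24 + 16368 = 16392)
a(-22, -15) + l = -3*(-15) + 16392 = 45 + 16392 = 16437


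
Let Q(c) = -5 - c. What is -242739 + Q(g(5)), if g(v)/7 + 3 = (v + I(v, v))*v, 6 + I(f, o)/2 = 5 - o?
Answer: -242478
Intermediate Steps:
I(f, o) = -2 - 2*o (I(f, o) = -12 + 2*(5 - o) = -12 + (10 - 2*o) = -2 - 2*o)
g(v) = -21 + 7*v*(-2 - v) (g(v) = -21 + 7*((v + (-2 - 2*v))*v) = -21 + 7*((-2 - v)*v) = -21 + 7*(v*(-2 - v)) = -21 + 7*v*(-2 - v))
-242739 + Q(g(5)) = -242739 + (-5 - (-21 - 14*5 - 7*5**2)) = -242739 + (-5 - (-21 - 70 - 7*25)) = -242739 + (-5 - (-21 - 70 - 175)) = -242739 + (-5 - 1*(-266)) = -242739 + (-5 + 266) = -242739 + 261 = -242478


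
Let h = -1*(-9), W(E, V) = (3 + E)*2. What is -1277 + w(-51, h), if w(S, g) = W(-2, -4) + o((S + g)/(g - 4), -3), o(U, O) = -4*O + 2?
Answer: -1261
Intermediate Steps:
W(E, V) = 6 + 2*E
h = 9
o(U, O) = 2 - 4*O
w(S, g) = 16 (w(S, g) = (6 + 2*(-2)) + (2 - 4*(-3)) = (6 - 4) + (2 + 12) = 2 + 14 = 16)
-1277 + w(-51, h) = -1277 + 16 = -1261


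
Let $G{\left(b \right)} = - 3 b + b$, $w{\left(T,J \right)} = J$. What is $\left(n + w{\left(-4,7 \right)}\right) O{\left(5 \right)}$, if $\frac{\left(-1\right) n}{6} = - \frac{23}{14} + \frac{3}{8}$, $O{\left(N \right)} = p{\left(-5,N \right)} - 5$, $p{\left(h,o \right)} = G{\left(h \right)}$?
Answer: $\frac{2045}{28} \approx 73.036$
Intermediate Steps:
$G{\left(b \right)} = - 2 b$
$p{\left(h,o \right)} = - 2 h$
$O{\left(N \right)} = 5$ ($O{\left(N \right)} = \left(-2\right) \left(-5\right) - 5 = 10 - 5 = 5$)
$n = \frac{213}{28}$ ($n = - 6 \left(- \frac{23}{14} + \frac{3}{8}\right) = \left(-6\right) \left(- \frac{71}{56}\right) = \frac{213}{28} \approx 7.6071$)
$\left(n + w{\left(-4,7 \right)}\right) O{\left(5 \right)} = \left(\frac{213}{28} + 7\right) 5 = \frac{409}{28} \cdot 5 = \frac{2045}{28}$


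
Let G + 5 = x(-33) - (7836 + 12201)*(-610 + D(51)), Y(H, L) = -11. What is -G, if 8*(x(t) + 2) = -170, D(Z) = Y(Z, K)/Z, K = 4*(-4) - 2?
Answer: -831426715/68 ≈ -1.2227e+7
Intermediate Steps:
K = -18 (K = -16 - 2 = -18)
D(Z) = -11/Z
x(t) = -93/4 (x(t) = -2 + (⅛)*(-170) = -2 - 85/4 = -93/4)
G = 831426715/68 (G = -5 + (-93/4 - (7836 + 12201)*(-610 - 11/51)) = -5 + (-93/4 - 20037*(-610 - 11*1/51)) = -5 + (-93/4 - 20037*(-610 - 11/51)) = -5 + (-93/4 - 20037*(-31121)/51) = -5 + (-93/4 - 1*(-207857159/17)) = -5 + (-93/4 + 207857159/17) = -5 + 831427055/68 = 831426715/68 ≈ 1.2227e+7)
-G = -1*831426715/68 = -831426715/68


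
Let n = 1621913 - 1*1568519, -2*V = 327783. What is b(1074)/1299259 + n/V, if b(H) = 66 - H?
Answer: -46358558452/141958337599 ≈ -0.32656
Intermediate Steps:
V = -327783/2 (V = -1/2*327783 = -327783/2 ≈ -1.6389e+5)
n = 53394 (n = 1621913 - 1568519 = 53394)
b(1074)/1299259 + n/V = (66 - 1*1074)/1299259 + 53394/(-327783/2) = (66 - 1074)*(1/1299259) + 53394*(-2/327783) = -1008*1/1299259 - 35596/109261 = -1008/1299259 - 35596/109261 = -46358558452/141958337599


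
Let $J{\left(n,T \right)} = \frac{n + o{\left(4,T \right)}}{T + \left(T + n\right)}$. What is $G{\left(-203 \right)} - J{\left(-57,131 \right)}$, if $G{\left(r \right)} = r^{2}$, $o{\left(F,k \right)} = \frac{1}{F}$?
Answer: $\frac{33791607}{820} \approx 41209.0$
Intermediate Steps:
$J{\left(n,T \right)} = \frac{\frac{1}{4} + n}{n + 2 T}$ ($J{\left(n,T \right)} = \frac{n + \frac{1}{4}}{T + \left(T + n\right)} = \frac{n + \frac{1}{4}}{n + 2 T} = \frac{\frac{1}{4} + n}{n + 2 T}$)
$G{\left(-203 \right)} - J{\left(-57,131 \right)} = \left(-203\right)^{2} - \frac{\frac{1}{4} - 57}{-57 + 2 \cdot 131} = 41209 - \frac{1}{-57 + 262} \left(- \frac{227}{4}\right) = 41209 - \frac{1}{205} \left(- \frac{227}{4}\right) = 41209 - - \frac{227}{820} = 41209 + \frac{227}{820} = \frac{33791607}{820}$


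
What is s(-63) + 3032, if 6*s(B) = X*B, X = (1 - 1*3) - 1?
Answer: 6127/2 ≈ 3063.5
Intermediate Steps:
X = -3 (X = (1 - 3) - 1 = -2 - 1 = -3)
s(B) = -B/2 (s(B) = (-3*B)/6 = -B/2)
s(-63) + 3032 = -½*(-63) + 3032 = 63/2 + 3032 = 6127/2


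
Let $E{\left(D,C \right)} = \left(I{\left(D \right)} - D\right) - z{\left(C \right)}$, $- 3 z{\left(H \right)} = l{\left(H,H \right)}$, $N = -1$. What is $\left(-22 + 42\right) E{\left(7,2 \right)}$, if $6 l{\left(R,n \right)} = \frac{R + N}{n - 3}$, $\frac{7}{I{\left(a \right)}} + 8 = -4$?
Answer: $- \frac{1375}{9} \approx -152.78$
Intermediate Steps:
$I{\left(a \right)} = - \frac{7}{12}$ ($I{\left(a \right)} = \frac{7}{-8 - 4} = \frac{7}{-12} = 7 \left(- \frac{1}{12}\right) = - \frac{7}{12}$)
$l{\left(R,n \right)} = \frac{-1 + R}{6 \left(-3 + n\right)}$ ($l{\left(R,n \right)} = \frac{\left(R - 1\right) \frac{1}{n - 3}}{6} = \frac{\left(-1 + R\right) \frac{1}{-3 + n}}{6} = \frac{\frac{1}{-3 + n} \left(-1 + R\right)}{6} = \frac{-1 + R}{6 \left(-3 + n\right)}$)
$z{\left(H \right)} = - \frac{-1 + H}{18 \left(-3 + H\right)}$ ($z{\left(H \right)} = - \frac{\frac{1}{6} \frac{1}{-3 + H} \left(-1 + H\right)}{3} = - \frac{-1 + H}{18 \left(-3 + H\right)}$)
$E{\left(D,C \right)} = - \frac{7}{12} - D - \frac{1 - C}{18 \left(-3 + C\right)}$ ($E{\left(D,C \right)} = \left(- \frac{7}{12} - D\right) - \frac{1 - C}{18 \left(-3 + C\right)} = - \frac{7}{12} - D - \frac{1 - C}{18 \left(-3 + C\right)}$)
$\left(-22 + 42\right) E{\left(7,2 \right)} = \left(-22 + 42\right) \frac{61 - 38 + 108 \cdot 7 - 72 \cdot 7}{36 \left(-3 + 2\right)} = 20 \frac{61 - 38 + 756 - 504}{36 \left(-1\right)} = 20 \cdot \frac{1}{36} \left(-1\right) 275 = 20 \left(- \frac{275}{36}\right) = - \frac{1375}{9}$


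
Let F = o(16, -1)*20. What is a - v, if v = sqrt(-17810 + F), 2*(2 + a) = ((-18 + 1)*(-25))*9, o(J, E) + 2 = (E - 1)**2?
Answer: 3821/2 - I*sqrt(17770) ≈ 1910.5 - 133.3*I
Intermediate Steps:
o(J, E) = -2 + (-1 + E)**2 (o(J, E) = -2 + (E - 1)**2 = -2 + (-1 + E)**2)
F = 40 (F = (-2 + (-1 - 1)**2)*20 = (-2 + (-2)**2)*20 = (-2 + 4)*20 = 2*20 = 40)
a = 3821/2 (a = -2 + (((-18 + 1)*(-25))*9)/2 = -2 + (-17*(-25)*9)/2 = -2 + (425*9)/2 = -2 + (1/2)*3825 = -2 + 3825/2 = 3821/2 ≈ 1910.5)
v = I*sqrt(17770) (v = sqrt(-17810 + 40) = sqrt(-17770) = I*sqrt(17770) ≈ 133.3*I)
a - v = 3821/2 - I*sqrt(17770)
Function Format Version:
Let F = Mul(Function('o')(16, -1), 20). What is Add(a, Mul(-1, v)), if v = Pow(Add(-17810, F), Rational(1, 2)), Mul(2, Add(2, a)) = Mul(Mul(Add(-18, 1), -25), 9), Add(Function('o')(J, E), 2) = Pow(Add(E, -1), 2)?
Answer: Add(Rational(3821, 2), Mul(-1, I, Pow(17770, Rational(1, 2)))) ≈ Add(1910.5, Mul(-133.30, I))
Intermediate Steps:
Function('o')(J, E) = Add(-2, Pow(Add(-1, E), 2)) (Function('o')(J, E) = Add(-2, Pow(Add(E, -1), 2)) = Add(-2, Pow(Add(-1, E), 2)))
F = 40 (F = Mul(Add(-2, Pow(Add(-1, -1), 2)), 20) = Mul(Add(-2, Pow(-2, 2)), 20) = Mul(Add(-2, 4), 20) = Mul(2, 20) = 40)
a = Rational(3821, 2) (a = Add(-2, Mul(Rational(1, 2), Mul(Mul(Add(-18, 1), -25), 9))) = Add(-2, Mul(Rational(1, 2), Mul(Mul(-17, -25), 9))) = Add(-2, Mul(Rational(1, 2), Mul(425, 9))) = Add(-2, Mul(Rational(1, 2), 3825)) = Add(-2, Rational(3825, 2)) = Rational(3821, 2) ≈ 1910.5)
v = Mul(I, Pow(17770, Rational(1, 2))) (v = Pow(Add(-17810, 40), Rational(1, 2)) = Pow(-17770, Rational(1, 2)) = Mul(I, Pow(17770, Rational(1, 2))) ≈ Mul(133.30, I))
Add(a, Mul(-1, v)) = Add(Rational(3821, 2), Mul(-1, Mul(I, Pow(17770, Rational(1, 2))))) = Add(Rational(3821, 2), Mul(-1, I, Pow(17770, Rational(1, 2))))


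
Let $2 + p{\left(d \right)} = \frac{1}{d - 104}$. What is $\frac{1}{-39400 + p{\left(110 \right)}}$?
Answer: $- \frac{6}{236411} \approx -2.538 \cdot 10^{-5}$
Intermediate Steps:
$p{\left(d \right)} = -2 + \frac{1}{-104 + d}$ ($p{\left(d \right)} = -2 + \frac{1}{d - 104} = -2 + \frac{1}{-104 + d}$)
$\frac{1}{-39400 + p{\left(110 \right)}} = \frac{1}{-39400 + \frac{209 - 220}{-104 + 110}} = \frac{1}{-39400 + \frac{209 - 220}{6}} = \frac{1}{-39400 + \frac{1}{6} \left(-11\right)} = \frac{1}{-39400 - \frac{11}{6}} = \frac{1}{- \frac{236411}{6}} = - \frac{6}{236411}$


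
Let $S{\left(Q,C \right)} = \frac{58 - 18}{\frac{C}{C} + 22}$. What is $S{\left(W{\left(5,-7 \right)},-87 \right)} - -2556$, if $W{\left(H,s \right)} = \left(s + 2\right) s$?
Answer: $\frac{58828}{23} \approx 2557.7$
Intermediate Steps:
$W{\left(H,s \right)} = s \left(2 + s\right)$ ($W{\left(H,s \right)} = \left(2 + s\right) s = s \left(2 + s\right)$)
$S{\left(Q,C \right)} = \frac{40}{23}$ ($S{\left(Q,C \right)} = \frac{40}{1 + 22} = \frac{40}{23}$)
$S{\left(W{\left(5,-7 \right)},-87 \right)} - -2556 = \frac{40}{23} - -2556 = \frac{40}{23} + 2556 = \frac{58828}{23}$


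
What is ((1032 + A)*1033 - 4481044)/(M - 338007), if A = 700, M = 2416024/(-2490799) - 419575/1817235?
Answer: 609223666799092716/76497460347438971 ≈ 7.9640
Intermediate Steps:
M = -1087112072813/905273424153 (M = 2416024*(-1/2490799) - 419575*1/1817235 = -2416024/2490799 - 83915/363447 = -1087112072813/905273424153 ≈ -1.2009)
((1032 + A)*1033 - 4481044)/(M - 338007) = ((1032 + 700)*1033 - 4481044)/(-1087112072813/905273424153 - 338007) = (1732*1033 - 4481044)/(-305989841389755884/905273424153) = (1789156 - 4481044)*(-905273424153/305989841389755884) = -2691888*(-905273424153/305989841389755884) = 609223666799092716/76497460347438971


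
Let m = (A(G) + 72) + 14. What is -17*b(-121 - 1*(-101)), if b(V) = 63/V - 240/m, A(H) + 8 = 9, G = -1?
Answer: 58259/580 ≈ 100.45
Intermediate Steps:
A(H) = 1 (A(H) = -8 + 9 = 1)
m = 87 (m = (1 + 72) + 14 = 73 + 14 = 87)
b(V) = -80/29 + 63/V (b(V) = 63/V - 240/87 = 63/V - 240*1/87 = 63/V - 80/29 = -80/29 + 63/V)
-17*b(-121 - 1*(-101)) = -17*(-80/29 + 63/(-121 - 1*(-101))) = -17*(-80/29 + 63/(-121 + 101)) = -17*(-80/29 + 63/(-20)) = -17*(-80/29 + 63*(-1/20)) = -17*(-80/29 - 63/20) = -17*(-3427/580) = 58259/580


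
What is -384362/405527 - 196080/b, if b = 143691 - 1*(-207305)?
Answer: -53606314678/35584588723 ≈ -1.5064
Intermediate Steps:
b = 350996 (b = 143691 + 207305 = 350996)
-384362/405527 - 196080/b = -384362/405527 - 196080/350996 = -384362*1/405527 - 196080*1/350996 = -384362/405527 - 49020/87749 = -53606314678/35584588723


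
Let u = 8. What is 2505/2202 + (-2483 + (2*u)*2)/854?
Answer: -271486/156709 ≈ -1.7324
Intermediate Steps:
2505/2202 + (-2483 + (2*u)*2)/854 = 2505/2202 + (-2483 + (2*8)*2)/854 = 2505*(1/2202) + (-2483 + 16*2)*(1/854) = 835/734 + (-2483 + 32)*(1/854) = 835/734 - 2451*1/854 = 835/734 - 2451/854 = -271486/156709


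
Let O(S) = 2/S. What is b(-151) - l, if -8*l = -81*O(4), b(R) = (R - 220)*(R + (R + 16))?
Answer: 1697615/16 ≈ 1.0610e+5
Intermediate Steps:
b(R) = (-220 + R)*(16 + 2*R) (b(R) = (-220 + R)*(R + (16 + R)) = (-220 + R)*(16 + 2*R))
l = 81/16 (l = -(-81)*2/4/8 = -(-81)*2*(¼)/8 = -(-81)/(8*2) = -⅛*(-81/2) = 81/16 ≈ 5.0625)
b(-151) - l = (-3520 - 424*(-151) + 2*(-151)²) - 1*81/16 = (-3520 + 64024 + 2*22801) - 81/16 = (-3520 + 64024 + 45602) - 81/16 = 106106 - 81/16 = 1697615/16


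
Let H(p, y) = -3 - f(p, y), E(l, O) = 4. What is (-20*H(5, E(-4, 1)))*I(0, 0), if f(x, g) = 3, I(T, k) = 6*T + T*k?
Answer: 0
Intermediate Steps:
H(p, y) = -6 (H(p, y) = -3 - 1*3 = -3 - 3 = -6)
(-20*H(5, E(-4, 1)))*I(0, 0) = (-20*(-6))*(0*(6 + 0)) = 120*(0*6) = 120*0 = 0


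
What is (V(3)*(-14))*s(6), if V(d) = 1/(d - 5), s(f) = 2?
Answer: 14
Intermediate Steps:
V(d) = 1/(-5 + d)
(V(3)*(-14))*s(6) = (-14/(-5 + 3))*2 = (-14/(-2))*2 = -1/2*(-14)*2 = 7*2 = 14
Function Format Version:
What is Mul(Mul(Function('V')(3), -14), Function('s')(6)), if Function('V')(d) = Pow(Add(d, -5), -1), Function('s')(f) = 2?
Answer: 14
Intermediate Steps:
Function('V')(d) = Pow(Add(-5, d), -1)
Mul(Mul(Function('V')(3), -14), Function('s')(6)) = Mul(Mul(Pow(Add(-5, 3), -1), -14), 2) = Mul(Mul(Pow(-2, -1), -14), 2) = Mul(Mul(Rational(-1, 2), -14), 2) = Mul(7, 2) = 14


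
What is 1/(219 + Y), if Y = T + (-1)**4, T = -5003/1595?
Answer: 1595/345897 ≈ 0.0046112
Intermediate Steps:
T = -5003/1595 (T = -5003*1/1595 = -5003/1595 ≈ -3.1367)
Y = -3408/1595 (Y = -5003/1595 + (-1)**4 = -5003/1595 + 1 = -3408/1595 ≈ -2.1367)
1/(219 + Y) = 1/(219 - 3408/1595) = 1/(345897/1595) = 1595/345897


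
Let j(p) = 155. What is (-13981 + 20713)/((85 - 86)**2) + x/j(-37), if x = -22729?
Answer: 1020731/155 ≈ 6585.4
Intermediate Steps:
(-13981 + 20713)/((85 - 86)**2) + x/j(-37) = (-13981 + 20713)/((85 - 86)**2) - 22729/155 = 6732/((-1)**2) - 22729*1/155 = 6732/1 - 22729/155 = 6732*1 - 22729/155 = 6732 - 22729/155 = 1020731/155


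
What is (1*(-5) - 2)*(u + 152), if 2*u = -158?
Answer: -511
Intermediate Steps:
u = -79 (u = (½)*(-158) = -79)
(1*(-5) - 2)*(u + 152) = (1*(-5) - 2)*(-79 + 152) = (-5 - 2)*73 = -7*73 = -511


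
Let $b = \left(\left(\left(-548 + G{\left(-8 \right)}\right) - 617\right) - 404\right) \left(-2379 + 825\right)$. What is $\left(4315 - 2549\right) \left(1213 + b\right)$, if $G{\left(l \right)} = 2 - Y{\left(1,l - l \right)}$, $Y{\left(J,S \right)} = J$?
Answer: $4305304910$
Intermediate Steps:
$G{\left(l \right)} = 1$ ($G{\left(l \right)} = 2 - 1 = 1$)
$b = 2436672$ ($b = \left(\left(\left(-548 + 1\right) - 617\right) - 404\right) \left(-2379 + 825\right) = \left(\left(-547 - 617\right) - 404\right) \left(-1554\right) = \left(-1164 - 404\right) \left(-1554\right) = \left(-1568\right) \left(-1554\right) = 2436672$)
$\left(4315 - 2549\right) \left(1213 + b\right) = \left(4315 - 2549\right) \left(1213 + 2436672\right) = 1766 \cdot 2437885 = 4305304910$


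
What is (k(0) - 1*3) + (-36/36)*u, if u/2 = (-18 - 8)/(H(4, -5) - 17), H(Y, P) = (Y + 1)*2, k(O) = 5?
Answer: -38/7 ≈ -5.4286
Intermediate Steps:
H(Y, P) = 2 + 2*Y (H(Y, P) = (1 + Y)*2 = 2 + 2*Y)
u = 52/7 (u = 2*((-18 - 8)/((2 + 2*4) - 17)) = 2*(-26/((2 + 8) - 17)) = 2*(-26/(10 - 17)) = 2*(-26/(-7)) = 2*(-26*(-⅐)) = 2*(26/7) = 52/7 ≈ 7.4286)
(k(0) - 1*3) + (-36/36)*u = (5 - 1*3) - 36/36*(52/7) = (5 - 3) - 36*1/36*(52/7) = 2 - 1*52/7 = 2 - 52/7 = -38/7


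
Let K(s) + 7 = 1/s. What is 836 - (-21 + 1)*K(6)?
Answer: 2098/3 ≈ 699.33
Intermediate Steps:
K(s) = -7 + 1/s
836 - (-21 + 1)*K(6) = 836 - (-21 + 1)*(-7 + 1/6) = 836 - (-20)*(-7 + ⅙) = 836 - (-20)*(-41)/6 = 836 - 1*410/3 = 836 - 410/3 = 2098/3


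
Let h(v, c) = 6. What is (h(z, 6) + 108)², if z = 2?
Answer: 12996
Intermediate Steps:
(h(z, 6) + 108)² = (6 + 108)² = 114² = 12996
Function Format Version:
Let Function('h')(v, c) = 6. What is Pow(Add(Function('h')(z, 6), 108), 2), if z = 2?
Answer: 12996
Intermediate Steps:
Pow(Add(Function('h')(z, 6), 108), 2) = Pow(Add(6, 108), 2) = Pow(114, 2) = 12996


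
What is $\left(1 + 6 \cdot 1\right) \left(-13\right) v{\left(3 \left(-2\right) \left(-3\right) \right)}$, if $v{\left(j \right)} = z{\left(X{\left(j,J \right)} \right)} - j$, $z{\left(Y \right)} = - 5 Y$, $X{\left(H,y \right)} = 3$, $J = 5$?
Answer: $3003$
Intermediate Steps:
$v{\left(j \right)} = -15 - j$ ($v{\left(j \right)} = \left(-5\right) 3 - j = -15 - j$)
$\left(1 + 6 \cdot 1\right) \left(-13\right) v{\left(3 \left(-2\right) \left(-3\right) \right)} = \left(1 + 6 \cdot 1\right) \left(-13\right) \left(-15 - 3 \left(-2\right) \left(-3\right)\right) = \left(1 + 6\right) \left(-13\right) \left(-15 - \left(-6\right) \left(-3\right)\right) = 7 \left(-13\right) \left(-15 - 18\right) = - 91 \left(-15 - 18\right) = \left(-91\right) \left(-33\right) = 3003$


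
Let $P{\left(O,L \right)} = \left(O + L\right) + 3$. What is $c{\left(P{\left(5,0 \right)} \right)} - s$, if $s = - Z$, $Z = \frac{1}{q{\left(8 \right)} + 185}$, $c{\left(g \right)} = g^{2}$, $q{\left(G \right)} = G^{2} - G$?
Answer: $\frac{15425}{241} \approx 64.004$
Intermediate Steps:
$P{\left(O,L \right)} = 3 + L + O$ ($P{\left(O,L \right)} = \left(L + O\right) + 3 = 3 + L + O$)
$Z = \frac{1}{241}$ ($Z = \frac{1}{8 \left(-1 + 8\right) + 185} = \frac{1}{8 \cdot 7 + 185} = \frac{1}{56 + 185} = \frac{1}{241} \approx 0.0041494$)
$s = - \frac{1}{241}$ ($s = \left(-1\right) \frac{1}{241} = - \frac{1}{241} \approx -0.0041494$)
$c{\left(P{\left(5,0 \right)} \right)} - s = \left(3 + 0 + 5\right)^{2} - - \frac{1}{241} = 8^{2} + \frac{1}{241} = 64 + \frac{1}{241} = \frac{15425}{241}$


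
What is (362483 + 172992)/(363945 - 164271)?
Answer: 535475/199674 ≈ 2.6817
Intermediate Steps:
(362483 + 172992)/(363945 - 164271) = 535475/199674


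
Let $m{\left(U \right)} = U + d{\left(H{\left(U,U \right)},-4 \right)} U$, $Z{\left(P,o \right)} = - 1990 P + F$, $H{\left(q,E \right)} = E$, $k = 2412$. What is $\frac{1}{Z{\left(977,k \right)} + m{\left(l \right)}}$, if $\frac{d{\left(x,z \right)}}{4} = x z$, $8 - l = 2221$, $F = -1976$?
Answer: $- \frac{1}{80306323} \approx -1.2452 \cdot 10^{-8}$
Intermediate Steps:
$l = -2213$ ($l = 8 - 2221 = -2213$)
$Z{\left(P,o \right)} = -1976 - 1990 P$ ($Z{\left(P,o \right)} = - 1990 P - 1976 = -1976 - 1990 P$)
$d{\left(x,z \right)} = 4 x z$
$m{\left(U \right)} = U - 16 U^{2}$ ($m{\left(U \right)} = U + 4 U \left(-4\right) U = U + - 16 U U = U - 16 U^{2}$)
$\frac{1}{Z{\left(977,k \right)} + m{\left(l \right)}} = \frac{1}{\left(-1976 - 1944230\right) - 2213 \left(1 - -35408\right)} = \frac{1}{\left(-1976 - 1944230\right) - 2213 \left(1 + 35408\right)} = \frac{1}{-1946206 - 78360117} = \frac{1}{-80306323} = - \frac{1}{80306323}$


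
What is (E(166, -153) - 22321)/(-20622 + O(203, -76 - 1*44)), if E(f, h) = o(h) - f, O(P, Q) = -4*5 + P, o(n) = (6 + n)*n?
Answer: -4/20439 ≈ -0.00019570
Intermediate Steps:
o(n) = n*(6 + n)
O(P, Q) = -20 + P
E(f, h) = -f + h*(6 + h) (E(f, h) = h*(6 + h) - f = -f + h*(6 + h))
(E(166, -153) - 22321)/(-20622 + O(203, -76 - 1*44)) = ((-1*166 - 153*(6 - 153)) - 22321)/(-20622 + (-20 + 203)) = ((-166 - 153*(-147)) - 22321)/(-20622 + 183) = ((-166 + 22491) - 22321)/(-20439) = (22325 - 22321)*(-1/20439) = 4*(-1/20439) = -4/20439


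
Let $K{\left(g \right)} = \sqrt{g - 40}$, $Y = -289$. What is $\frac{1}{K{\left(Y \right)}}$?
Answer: $- \frac{i \sqrt{329}}{329} \approx - 0.055132 i$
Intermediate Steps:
$K{\left(g \right)} = \sqrt{-40 + g}$
$\frac{1}{K{\left(Y \right)}} = \frac{1}{\sqrt{-40 - 289}} = \frac{1}{\sqrt{-329}} = \frac{1}{i \sqrt{329}} = - \frac{i \sqrt{329}}{329}$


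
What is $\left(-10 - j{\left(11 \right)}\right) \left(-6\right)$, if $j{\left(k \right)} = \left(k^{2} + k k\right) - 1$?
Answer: $1506$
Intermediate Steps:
$j{\left(k \right)} = -1 + 2 k^{2}$ ($j{\left(k \right)} = \left(k^{2} + k^{2}\right) - 1 = 2 k^{2} - 1 = -1 + 2 k^{2}$)
$\left(-10 - j{\left(11 \right)}\right) \left(-6\right) = \left(-10 - \left(-1 + 2 \cdot 11^{2}\right)\right) \left(-6\right) = \left(-10 - \left(-1 + 2 \cdot 121\right)\right) \left(-6\right) = \left(-10 - \left(-1 + 242\right)\right) \left(-6\right) = \left(-10 - 241\right) \left(-6\right) = \left(-251\right) \left(-6\right) = 1506$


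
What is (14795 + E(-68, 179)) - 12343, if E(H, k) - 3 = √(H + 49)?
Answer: 2455 + I*√19 ≈ 2455.0 + 4.3589*I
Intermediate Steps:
E(H, k) = 3 + √(49 + H) (E(H, k) = 3 + √(H + 49) = 3 + √(49 + H))
(14795 + E(-68, 179)) - 12343 = (14795 + (3 + √(49 - 68))) - 12343 = (14795 + (3 + √(-19))) - 12343 = (14795 + (3 + I*√19)) - 12343 = (14798 + I*√19) - 12343 = 2455 + I*√19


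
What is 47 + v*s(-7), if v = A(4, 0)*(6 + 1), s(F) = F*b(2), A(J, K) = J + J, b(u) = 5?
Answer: -1913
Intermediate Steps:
A(J, K) = 2*J
s(F) = 5*F (s(F) = F*5 = 5*F)
v = 56 (v = (2*4)*(6 + 1) = 8*7 = 56)
47 + v*s(-7) = 47 + 56*(5*(-7)) = 47 + 56*(-35) = 47 - 1960 = -1913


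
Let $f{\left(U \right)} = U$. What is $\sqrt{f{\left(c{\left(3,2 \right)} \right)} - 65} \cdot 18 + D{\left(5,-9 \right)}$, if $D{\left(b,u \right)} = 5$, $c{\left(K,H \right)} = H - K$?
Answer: $5 + 18 i \sqrt{66} \approx 5.0 + 146.23 i$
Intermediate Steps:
$\sqrt{f{\left(c{\left(3,2 \right)} \right)} - 65} \cdot 18 + D{\left(5,-9 \right)} = \sqrt{\left(2 - 3\right) - 65} \cdot 18 + 5 = \sqrt{-1 - 65} \cdot 18 + 5 = \sqrt{-66} \cdot 18 + 5 = i \sqrt{66} \cdot 18 + 5 = 18 i \sqrt{66} + 5 = 5 + 18 i \sqrt{66}$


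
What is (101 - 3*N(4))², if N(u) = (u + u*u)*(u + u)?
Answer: 143641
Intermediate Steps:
N(u) = 2*u*(u + u²) (N(u) = (u + u²)*(2*u) = 2*u*(u + u²))
(101 - 3*N(4))² = (101 - 6*4²*(1 + 4))² = (101 - 6*16*5)² = (101 - 3*160)² = (101 - 480)² = (-379)² = 143641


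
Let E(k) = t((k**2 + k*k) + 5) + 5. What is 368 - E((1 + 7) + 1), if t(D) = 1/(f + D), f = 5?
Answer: 62435/172 ≈ 362.99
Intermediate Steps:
t(D) = 1/(5 + D)
E(k) = 5 + 1/(10 + 2*k**2) (E(k) = 1/(5 + ((k**2 + k*k) + 5)) + 5 = 1/(5 + ((k**2 + k**2) + 5)) + 5 = 1/(5 + (2*k**2 + 5)) + 5 = 1/(5 + (5 + 2*k**2)) + 5 = 1/(10 + 2*k**2) + 5 = 5 + 1/(10 + 2*k**2))
368 - E((1 + 7) + 1) = 368 - (51 + 10*((1 + 7) + 1)**2)/(2*(5 + ((1 + 7) + 1)**2)) = 368 - (51 + 10*(8 + 1)**2)/(2*(5 + (8 + 1)**2)) = 368 - (51 + 10*9**2)/(2*(5 + 9**2)) = 368 - (51 + 10*81)/(2*(5 + 81)) = 368 - (51 + 810)/(2*86) = 368 - 861/(2*86) = 368 - 1*861/172 = 368 - 861/172 = 62435/172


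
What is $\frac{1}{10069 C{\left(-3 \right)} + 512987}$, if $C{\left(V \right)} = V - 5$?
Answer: $\frac{1}{432435} \approx 2.3125 \cdot 10^{-6}$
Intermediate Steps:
$C{\left(V \right)} = -5 + V$ ($C{\left(V \right)} = V - 5 = -5 + V$)
$\frac{1}{10069 C{\left(-3 \right)} + 512987} = \frac{1}{10069 \left(-5 - 3\right) + 512987} = \frac{1}{10069 \left(-8\right) + 512987} = \frac{1}{-80552 + 512987} = \frac{1}{432435}$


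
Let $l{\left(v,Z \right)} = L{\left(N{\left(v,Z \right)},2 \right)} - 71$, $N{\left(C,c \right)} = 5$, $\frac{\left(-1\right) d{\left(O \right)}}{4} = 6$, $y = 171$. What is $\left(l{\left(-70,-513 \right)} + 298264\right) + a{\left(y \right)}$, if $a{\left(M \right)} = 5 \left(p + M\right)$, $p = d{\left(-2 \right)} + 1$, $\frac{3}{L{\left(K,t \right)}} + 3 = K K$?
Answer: $\frac{6576529}{22} \approx 2.9893 \cdot 10^{5}$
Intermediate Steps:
$d{\left(O \right)} = -24$ ($d{\left(O \right)} = \left(-4\right) 6 = -24$)
$L{\left(K,t \right)} = \frac{3}{-3 + K^{2}}$ ($L{\left(K,t \right)} = \frac{3}{-3 + K K} = \frac{3}{-3 + K^{2}}$)
$p = -23$ ($p = -24 + 1 = -23$)
$l{\left(v,Z \right)} = - \frac{1559}{22}$ ($l{\left(v,Z \right)} = \frac{3}{-3 + 5^{2}} - 71 = \frac{3}{-3 + 25} - 71 = \frac{3}{22} - 71 = - \frac{1559}{22}$)
$a{\left(M \right)} = -115 + 5 M$ ($a{\left(M \right)} = 5 \left(-23 + M\right) = -115 + 5 M$)
$\left(l{\left(-70,-513 \right)} + 298264\right) + a{\left(y \right)} = \left(- \frac{1559}{22} + 298264\right) + \left(-115 + 5 \cdot 171\right) = \frac{6560249}{22} + \left(-115 + 855\right) = \frac{6560249}{22} + 740 = \frac{6576529}{22}$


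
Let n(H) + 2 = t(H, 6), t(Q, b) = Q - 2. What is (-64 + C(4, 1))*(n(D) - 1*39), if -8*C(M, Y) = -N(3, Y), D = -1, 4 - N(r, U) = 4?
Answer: 2816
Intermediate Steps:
N(r, U) = 0 (N(r, U) = 4 - 1*4 = 4 - 4 = 0)
t(Q, b) = -2 + Q
n(H) = -4 + H (n(H) = -2 + (-2 + H) = -4 + H)
C(M, Y) = 0 (C(M, Y) = -(-1)*0/8 = -⅛*0 = 0)
(-64 + C(4, 1))*(n(D) - 1*39) = (-64 + 0)*((-4 - 1) - 1*39) = -64*(-5 - 39) = -64*(-44) = 2816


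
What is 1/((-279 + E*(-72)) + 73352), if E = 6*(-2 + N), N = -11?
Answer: 1/78689 ≈ 1.2708e-5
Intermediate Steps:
E = -78 (E = 6*(-2 - 11) = 6*(-13) = -78)
1/((-279 + E*(-72)) + 73352) = 1/((-279 - 78*(-72)) + 73352) = 1/((-279 + 5616) + 73352) = 1/(5337 + 73352) = 1/78689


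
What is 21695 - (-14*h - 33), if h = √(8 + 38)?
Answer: 21728 + 14*√46 ≈ 21823.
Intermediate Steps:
h = √46 ≈ 6.7823
21695 - (-14*h - 33) = 21695 - (-14*√46 - 33) = 21695 - (-33 - 14*√46) = 21695 + (33 + 14*√46) = 21728 + 14*√46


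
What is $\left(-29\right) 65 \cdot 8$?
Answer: $-15080$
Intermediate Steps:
$\left(-29\right) 65 \cdot 8 = \left(-1885\right) 8 = -15080$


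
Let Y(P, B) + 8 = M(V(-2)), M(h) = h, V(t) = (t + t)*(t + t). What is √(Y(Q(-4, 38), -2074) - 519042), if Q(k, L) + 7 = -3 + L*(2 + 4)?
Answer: I*√519034 ≈ 720.44*I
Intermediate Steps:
Q(k, L) = -10 + 6*L (Q(k, L) = -7 + (-3 + L*(2 + 4)) = -7 + (-3 + L*6) = -7 + (-3 + 6*L) = -10 + 6*L)
V(t) = 4*t² (V(t) = (2*t)*(2*t) = 4*t²)
Y(P, B) = 8 (Y(P, B) = -8 + 4*(-2)² = -8 + 4*4 = -8 + 16 = 8)
√(Y(Q(-4, 38), -2074) - 519042) = √(8 - 519042) = √(-519034) = I*√519034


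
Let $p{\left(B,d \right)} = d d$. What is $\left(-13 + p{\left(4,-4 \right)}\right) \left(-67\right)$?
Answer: $-201$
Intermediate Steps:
$p{\left(B,d \right)} = d^{2}$
$\left(-13 + p{\left(4,-4 \right)}\right) \left(-67\right) = \left(-13 + \left(-4\right)^{2}\right) \left(-67\right) = \left(-13 + 16\right) \left(-67\right) = 3 \left(-67\right) = -201$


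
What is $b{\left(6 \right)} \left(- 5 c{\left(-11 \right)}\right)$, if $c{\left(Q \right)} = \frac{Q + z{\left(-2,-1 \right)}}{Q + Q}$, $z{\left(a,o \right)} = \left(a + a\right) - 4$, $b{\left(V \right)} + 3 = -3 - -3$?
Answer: $\frac{285}{22} \approx 12.955$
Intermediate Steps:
$b{\left(V \right)} = -3$ ($b{\left(V \right)} = -3 - 0 = -3 + \left(-3 + 3\right) = -3 + 0 = -3$)
$z{\left(a,o \right)} = -4 + 2 a$ ($z{\left(a,o \right)} = 2 a - 4 = -4 + 2 a$)
$c{\left(Q \right)} = \frac{-8 + Q}{2 Q}$ ($c{\left(Q \right)} = \frac{Q + \left(-4 + 2 \left(-2\right)\right)}{Q + Q} = \frac{Q - 8}{2 Q} = \left(Q - 8\right) \frac{1}{2 Q} = \left(-8 + Q\right) \frac{1}{2 Q} = \frac{-8 + Q}{2 Q}$)
$b{\left(6 \right)} \left(- 5 c{\left(-11 \right)}\right) = - 3 \left(- 5 \frac{-8 - 11}{2 \left(-11\right)}\right) = - 3 \left(- 5 \cdot \frac{1}{2} \left(- \frac{1}{11}\right) \left(-19\right)\right) = - 3 \left(\left(-5\right) \frac{19}{22}\right) = \left(-3\right) \left(- \frac{95}{22}\right) = \frac{285}{22}$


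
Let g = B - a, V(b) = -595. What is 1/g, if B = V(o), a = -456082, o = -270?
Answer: 1/455487 ≈ 2.1955e-6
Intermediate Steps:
B = -595
g = 455487 (g = -595 - 1*(-456082) = -595 + 456082 = 455487)
1/g = 1/455487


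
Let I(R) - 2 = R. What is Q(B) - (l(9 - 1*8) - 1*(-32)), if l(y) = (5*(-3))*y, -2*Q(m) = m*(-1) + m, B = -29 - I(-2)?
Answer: -17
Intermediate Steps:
I(R) = 2 + R
B = -29 (B = -29 - (2 - 2) = -29 - 1*0 = -29 + 0 = -29)
Q(m) = 0 (Q(m) = -(m*(-1) + m)/2 = -(-m + m)/2 = -½*0 = 0)
l(y) = -15*y
Q(B) - (l(9 - 1*8) - 1*(-32)) = 0 - (-15*(9 - 1*8) - 1*(-32)) = 0 - (-15*(9 - 8) + 32) = 0 - (-15*1 + 32) = 0 - (-15 + 32) = 0 - 1*17 = 0 - 17 = -17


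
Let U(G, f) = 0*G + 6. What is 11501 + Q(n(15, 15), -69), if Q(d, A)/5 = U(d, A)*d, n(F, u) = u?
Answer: 11951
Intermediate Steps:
U(G, f) = 6 (U(G, f) = 0 + 6 = 6)
Q(d, A) = 30*d (Q(d, A) = 5*(6*d) = 30*d)
11501 + Q(n(15, 15), -69) = 11501 + 30*15 = 11501 + 450 = 11951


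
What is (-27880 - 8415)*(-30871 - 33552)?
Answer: 2338232785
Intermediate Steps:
(-27880 - 8415)*(-30871 - 33552) = -36295*(-64423) = 2338232785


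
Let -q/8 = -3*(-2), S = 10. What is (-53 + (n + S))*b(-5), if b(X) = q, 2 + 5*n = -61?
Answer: 13344/5 ≈ 2668.8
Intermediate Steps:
n = -63/5 (n = -⅖ + (⅕)*(-61) = -⅖ - 61/5 = -63/5 ≈ -12.600)
q = -48 (q = -(-24)*(-2) = -8*6 = -48)
b(X) = -48
(-53 + (n + S))*b(-5) = (-53 + (-63/5 + 10))*(-48) = (-53 - 13/5)*(-48) = -278/5*(-48) = 13344/5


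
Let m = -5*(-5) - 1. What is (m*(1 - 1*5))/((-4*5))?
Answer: 24/5 ≈ 4.8000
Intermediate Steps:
m = 24 (m = 25 - 1 = 24)
(m*(1 - 1*5))/((-4*5)) = (24*(1 - 1*5))/((-4*5)) = (24*(1 - 5))/(-20) = (24*(-4))*(-1/20) = -96*(-1/20) = 24/5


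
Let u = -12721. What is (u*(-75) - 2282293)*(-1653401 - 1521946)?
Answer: 4217553041646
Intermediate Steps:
(u*(-75) - 2282293)*(-1653401 - 1521946) = (-12721*(-75) - 2282293)*(-1653401 - 1521946) = (954075 - 2282293)*(-3175347) = -1328218*(-3175347) = 4217553041646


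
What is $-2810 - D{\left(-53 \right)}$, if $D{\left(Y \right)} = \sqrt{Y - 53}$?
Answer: $-2810 - i \sqrt{106} \approx -2810.0 - 10.296 i$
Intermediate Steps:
$D{\left(Y \right)} = \sqrt{-53 + Y}$
$-2810 - D{\left(-53 \right)} = -2810 - \sqrt{-53 - 53} = -2810 - \sqrt{-106} = -2810 - i \sqrt{106}$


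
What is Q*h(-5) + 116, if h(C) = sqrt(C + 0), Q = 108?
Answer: 116 + 108*I*sqrt(5) ≈ 116.0 + 241.5*I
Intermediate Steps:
h(C) = sqrt(C)
Q*h(-5) + 116 = 108*sqrt(-5) + 116 = 108*(I*sqrt(5)) + 116 = 108*I*sqrt(5) + 116 = 116 + 108*I*sqrt(5)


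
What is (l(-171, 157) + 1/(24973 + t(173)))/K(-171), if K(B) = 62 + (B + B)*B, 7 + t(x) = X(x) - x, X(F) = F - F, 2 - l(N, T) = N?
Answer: 2144595/725740696 ≈ 0.0029550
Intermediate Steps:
l(N, T) = 2 - N
X(F) = 0
t(x) = -7 - x (t(x) = -7 + (0 - x) = -7 - x)
K(B) = 62 + 2*B**2 (K(B) = 62 + (2*B)*B = 62 + 2*B**2)
(l(-171, 157) + 1/(24973 + t(173)))/K(-171) = ((2 - 1*(-171)) + 1/(24973 + (-7 - 1*173)))/(62 + 2*(-171)**2) = ((2 + 171) + 1/(24973 + (-7 - 173)))/(62 + 2*29241) = (173 + 1/(24973 - 180))/(62 + 58482) = (173 + 1/24793)/58544 = (173 + 1/24793)*(1/58544) = (4289190/24793)*(1/58544) = 2144595/725740696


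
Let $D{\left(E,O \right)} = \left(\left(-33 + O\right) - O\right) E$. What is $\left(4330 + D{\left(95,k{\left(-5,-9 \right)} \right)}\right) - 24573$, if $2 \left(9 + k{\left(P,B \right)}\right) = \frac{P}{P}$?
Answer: $-23378$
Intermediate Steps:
$k{\left(P,B \right)} = - \frac{17}{2}$ ($k{\left(P,B \right)} = -9 + \frac{P \frac{1}{P}}{2} = -9 + \frac{1}{2} \cdot 1 = -9 + \frac{1}{2} = - \frac{17}{2}$)
$D{\left(E,O \right)} = - 33 E$
$\left(4330 + D{\left(95,k{\left(-5,-9 \right)} \right)}\right) - 24573 = \left(4330 - 3135\right) - 24573 = 1195 - 24573 = -23378$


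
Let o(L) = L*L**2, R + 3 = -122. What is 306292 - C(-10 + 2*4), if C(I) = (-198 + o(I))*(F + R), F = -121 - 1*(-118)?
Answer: 279924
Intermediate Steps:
R = -125 (R = -3 - 122 = -125)
o(L) = L**3
F = -3 (F = -121 + 118 = -3)
C(I) = 25344 - 128*I**3 (C(I) = (-198 + I**3)*(-3 - 125) = (-198 + I**3)*(-128) = 25344 - 128*I**3)
306292 - C(-10 + 2*4) = 306292 - (25344 - 128*(-10 + 2*4)**3) = 306292 - (25344 - 128*(-10 + 8)**3) = 306292 - (25344 - 128*(-2)**3) = 306292 - (25344 - 128*(-8)) = 306292 - (25344 + 1024) = 306292 - 1*26368 = 306292 - 26368 = 279924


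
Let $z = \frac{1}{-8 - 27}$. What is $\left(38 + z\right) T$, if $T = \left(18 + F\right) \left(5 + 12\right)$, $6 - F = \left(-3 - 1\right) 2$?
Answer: $\frac{722976}{35} \approx 20656.0$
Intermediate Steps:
$z = - \frac{1}{35}$ ($z = \frac{1}{-35} = - \frac{1}{35} \approx -0.028571$)
$F = 14$ ($F = 6 - \left(-3 - 1\right) 2 = 6 - \left(-4\right) 2 = 6 - -8 = 6 + 8 = 14$)
$T = 544$ ($T = \left(18 + 14\right) \left(5 + 12\right) = 32 \cdot 17 = 544$)
$\left(38 + z\right) T = \left(38 - \frac{1}{35}\right) 544 = \frac{1329}{35} \cdot 544 = \frac{722976}{35}$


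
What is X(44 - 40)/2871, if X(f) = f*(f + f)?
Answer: 32/2871 ≈ 0.011146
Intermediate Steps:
X(f) = 2*f² (X(f) = f*(2*f) = 2*f²)
X(44 - 40)/2871 = (2*(44 - 40)²)/2871 = (2*4²)*(1/2871) = (2*16)*(1/2871) = 32*(1/2871) = 32/2871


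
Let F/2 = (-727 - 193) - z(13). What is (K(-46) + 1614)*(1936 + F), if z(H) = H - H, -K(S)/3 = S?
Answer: 168192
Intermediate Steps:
K(S) = -3*S
z(H) = 0
F = -1840 (F = 2*((-727 - 193) - 1*0) = 2*(-920 + 0) = 2*(-920) = -1840)
(K(-46) + 1614)*(1936 + F) = (-3*(-46) + 1614)*(1936 - 1840) = (138 + 1614)*96 = 1752*96 = 168192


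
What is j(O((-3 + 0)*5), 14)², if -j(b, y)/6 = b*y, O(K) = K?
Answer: 1587600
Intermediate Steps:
j(b, y) = -6*b*y
j(O((-3 + 0)*5), 14)² = (-6*(-3 + 0)*5*14)² = (-6*(-3*5)*14)² = (-6*(-15)*14)² = 1260² = 1587600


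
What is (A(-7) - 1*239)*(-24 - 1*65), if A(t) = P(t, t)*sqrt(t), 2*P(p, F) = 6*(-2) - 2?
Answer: 21271 + 623*I*sqrt(7) ≈ 21271.0 + 1648.3*I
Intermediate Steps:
P(p, F) = -7 (P(p, F) = (6*(-2) - 2)/2 = (-12 - 2)/2 = (1/2)*(-14) = -7)
A(t) = -7*sqrt(t)
(A(-7) - 1*239)*(-24 - 1*65) = (-7*I*sqrt(7) - 1*239)*(-24 - 1*65) = (-7*I*sqrt(7) - 239)*(-24 - 65) = (-7*I*sqrt(7) - 239)*(-89) = (-239 - 7*I*sqrt(7))*(-89) = 21271 + 623*I*sqrt(7)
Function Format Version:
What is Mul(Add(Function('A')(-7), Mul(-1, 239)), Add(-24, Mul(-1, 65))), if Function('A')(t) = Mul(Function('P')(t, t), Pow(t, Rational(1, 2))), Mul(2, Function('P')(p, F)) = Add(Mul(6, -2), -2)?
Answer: Add(21271, Mul(623, I, Pow(7, Rational(1, 2)))) ≈ Add(21271., Mul(1648.3, I))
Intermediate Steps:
Function('P')(p, F) = -7 (Function('P')(p, F) = Mul(Rational(1, 2), Add(Mul(6, -2), -2)) = Mul(Rational(1, 2), Add(-12, -2)) = Mul(Rational(1, 2), -14) = -7)
Function('A')(t) = Mul(-7, Pow(t, Rational(1, 2)))
Mul(Add(Function('A')(-7), Mul(-1, 239)), Add(-24, Mul(-1, 65))) = Mul(Add(Mul(-7, Pow(-7, Rational(1, 2))), Mul(-1, 239)), Add(-24, Mul(-1, 65))) = Mul(Add(Mul(-7, Mul(I, Pow(7, Rational(1, 2)))), -239), Add(-24, -65)) = Mul(Add(Mul(-7, I, Pow(7, Rational(1, 2))), -239), -89) = Mul(Add(-239, Mul(-7, I, Pow(7, Rational(1, 2)))), -89) = Add(21271, Mul(623, I, Pow(7, Rational(1, 2))))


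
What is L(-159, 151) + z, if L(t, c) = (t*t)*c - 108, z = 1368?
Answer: 3818691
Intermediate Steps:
L(t, c) = -108 + c*t**2 (L(t, c) = t**2*c - 108 = c*t**2 - 108 = -108 + c*t**2)
L(-159, 151) + z = (-108 + 151*(-159)**2) + 1368 = (-108 + 151*25281) + 1368 = (-108 + 3817431) + 1368 = 3817323 + 1368 = 3818691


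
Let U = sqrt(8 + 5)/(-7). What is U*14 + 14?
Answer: 14 - 2*sqrt(13) ≈ 6.7889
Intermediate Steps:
U = -sqrt(13)/7 (U = sqrt(13)*(-1/7) = -sqrt(13)/7 ≈ -0.51508)
U*14 + 14 = -sqrt(13)/7*14 + 14 = -2*sqrt(13) + 14 = 14 - 2*sqrt(13)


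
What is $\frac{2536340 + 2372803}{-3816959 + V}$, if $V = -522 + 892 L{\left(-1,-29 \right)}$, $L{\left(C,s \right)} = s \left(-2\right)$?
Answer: $- \frac{4909143}{3765745} \approx -1.3036$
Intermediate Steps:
$L{\left(C,s \right)} = - 2 s$
$V = 51214$ ($V = -522 + 892 \left(\left(-2\right) \left(-29\right)\right) = -522 + 892 \cdot 58 = -522 + 51736 = 51214$)
$\frac{2536340 + 2372803}{-3816959 + V} = \frac{2536340 + 2372803}{-3816959 + 51214} = \frac{4909143}{-3765745} = 4909143 \left(- \frac{1}{3765745}\right) = - \frac{4909143}{3765745}$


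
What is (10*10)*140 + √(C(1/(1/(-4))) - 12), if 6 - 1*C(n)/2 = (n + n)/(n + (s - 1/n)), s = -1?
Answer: 14000 + 8*I*√19/19 ≈ 14000.0 + 1.8353*I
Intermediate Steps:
C(n) = 12 - 4*n/(-1 + n - 1/n) (C(n) = 12 - 2*(n + n)/(n + (-1 - 1/n)) = 12 - 2*2*n/(-1 + n - 1/n) = 12 - 4*n/(-1 + n - 1/n))
(10*10)*140 + √(C(1/(1/(-4))) - 12) = (10*10)*140 + √(4*(-3 - 3/(1/(-4)) + 2*(1/(1/(-4)))²)/(-1 + (1/(1/(-4)))² - 1/(1/(-4))) - 12) = 100*140 + √(4*(-3 - 3/(1*(-¼)) + 2*(1/(1*(-¼)))²)/(-1 + (1/(1*(-¼)))² - 1/(1*(-¼))) - 12) = 14000 + √(4*(-3 - 3/(-¼) + 2*(1/(-¼))²)/(-1 + (1/(-¼))² - 1/(-¼)) - 12) = 14000 + √(4*(-3 - 3*(-4) + 2*(-4)²)/(-1 + (-4)² - 1*(-4)) - 12) = 14000 + √(4*(-3 + 12 + 2*16)/(-1 + 16 + 4) - 12) = 14000 + √(4*(-3 + 12 + 32)/19 - 12) = 14000 + √(4*(1/19)*41 - 12) = 14000 + √(164/19 - 12) = 14000 + √(-64/19) = 14000 + 8*I*√19/19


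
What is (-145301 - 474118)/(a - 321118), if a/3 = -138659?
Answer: 619419/737095 ≈ 0.84035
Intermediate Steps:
a = -415977 (a = 3*(-138659) = -415977)
(-145301 - 474118)/(a - 321118) = (-145301 - 474118)/(-415977 - 321118) = -619419/(-737095) = -619419*(-1/737095) = 619419/737095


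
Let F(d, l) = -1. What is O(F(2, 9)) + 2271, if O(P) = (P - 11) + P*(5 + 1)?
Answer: 2253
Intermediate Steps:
O(P) = -11 + 7*P (O(P) = (-11 + P) + P*6 = (-11 + P) + 6*P = -11 + 7*P)
O(F(2, 9)) + 2271 = (-11 + 7*(-1)) + 2271 = (-11 - 7) + 2271 = -18 + 2271 = 2253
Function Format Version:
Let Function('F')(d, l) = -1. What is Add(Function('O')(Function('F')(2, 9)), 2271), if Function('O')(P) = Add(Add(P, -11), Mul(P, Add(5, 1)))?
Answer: 2253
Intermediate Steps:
Function('O')(P) = Add(-11, Mul(7, P)) (Function('O')(P) = Add(Add(-11, P), Mul(P, 6)) = Add(Add(-11, P), Mul(6, P)) = Add(-11, Mul(7, P)))
Add(Function('O')(Function('F')(2, 9)), 2271) = Add(Add(-11, Mul(7, -1)), 2271) = Add(Add(-11, -7), 2271) = Add(-18, 2271) = 2253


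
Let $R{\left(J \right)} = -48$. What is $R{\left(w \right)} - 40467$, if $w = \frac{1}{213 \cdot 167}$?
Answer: $-40515$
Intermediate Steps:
$w = \frac{1}{35571}$ ($w = \frac{1}{213} \cdot \frac{1}{167} = \frac{1}{35571} \approx 2.8113 \cdot 10^{-5}$)
$R{\left(w \right)} - 40467 = -48 - 40467 = -40515$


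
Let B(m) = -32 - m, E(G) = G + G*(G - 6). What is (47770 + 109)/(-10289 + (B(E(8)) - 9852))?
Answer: -47879/20197 ≈ -2.3706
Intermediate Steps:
E(G) = G + G*(-6 + G)
(47770 + 109)/(-10289 + (B(E(8)) - 9852)) = (47770 + 109)/(-10289 + ((-32 - 8*(-5 + 8)) - 9852)) = 47879/(-10289 + ((-32 - 8*3) - 9852)) = 47879/(-10289 + ((-32 - 1*24) - 9852)) = 47879/(-10289 + ((-32 - 24) - 9852)) = 47879/(-10289 + (-56 - 9852)) = 47879/(-10289 - 9908) = 47879/(-20197) = 47879*(-1/20197) = -47879/20197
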